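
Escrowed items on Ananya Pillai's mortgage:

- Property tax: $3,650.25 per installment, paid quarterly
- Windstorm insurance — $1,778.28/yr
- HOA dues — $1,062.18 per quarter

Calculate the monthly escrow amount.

Property tax: $3,650.25 × 4 = $14,601.00 per year
Windstorm insurance: $1,778.28 per year
HOA dues: $1,062.18 × 4 = $4,248.72 per year
Annual escrow total = $14,601.00 + $1,778.28 + $4,248.72 = $20,628.00
Per month = $20,628.00 / 12 = $1,719.00

$1,719.00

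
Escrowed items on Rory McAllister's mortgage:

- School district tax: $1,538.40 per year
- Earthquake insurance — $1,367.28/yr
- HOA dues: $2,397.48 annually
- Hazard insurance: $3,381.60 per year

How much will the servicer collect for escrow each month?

$723.73

School district tax = $1,538.40
Earthquake insurance = $1,367.28
HOA dues = $2,397.48
Hazard insurance = $3,381.60
Combined annual = $8,684.76
Monthly = $8,684.76 ÷ 12 = $723.73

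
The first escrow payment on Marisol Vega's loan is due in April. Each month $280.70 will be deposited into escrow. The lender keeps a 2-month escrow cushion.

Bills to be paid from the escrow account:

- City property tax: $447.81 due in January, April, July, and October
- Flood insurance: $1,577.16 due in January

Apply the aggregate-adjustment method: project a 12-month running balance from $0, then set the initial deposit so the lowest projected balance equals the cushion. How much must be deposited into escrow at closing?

$1,122.80

Cushion = 2 × $280.70 = $561.40
Trial balance (start $0, +$280.70 each month, − disbursements):
  Apr: +$280.70 − $447.81 → -$167.11
  May: +$280.70 → $113.59
  Jun: +$280.70 → $394.29
  Jul: +$280.70 − $447.81 → $227.18
  Aug: +$280.70 → $507.88
  Sep: +$280.70 → $788.58
  Oct: +$280.70 − $447.81 → $621.47
  Nov: +$280.70 → $902.17
  Dec: +$280.70 → $1,182.87
  Jan: +$280.70 − $2,024.97 → -$561.40
  Feb: +$280.70 → -$280.70
  Mar: +$280.70 → $0.00
Lowest trial balance = -$561.40 (Jan)
Initial deposit = cushion − low point = $561.40 − (-$561.40) = $1,122.80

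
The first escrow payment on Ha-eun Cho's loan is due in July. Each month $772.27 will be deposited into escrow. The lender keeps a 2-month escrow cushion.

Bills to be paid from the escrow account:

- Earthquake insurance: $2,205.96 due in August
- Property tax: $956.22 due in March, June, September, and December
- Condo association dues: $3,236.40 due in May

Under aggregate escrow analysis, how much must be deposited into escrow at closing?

$2,389.91

Cushion = 2 × $772.27 = $1,544.54
Trial balance (start $0, +$772.27 each month, − disbursements):
  Jul: +$772.27 → $772.27
  Aug: +$772.27 − $2,205.96 → -$661.42
  Sep: +$772.27 − $956.22 → -$845.37
  Oct: +$772.27 → -$73.10
  Nov: +$772.27 → $699.17
  Dec: +$772.27 − $956.22 → $515.22
  Jan: +$772.27 → $1,287.49
  Feb: +$772.27 → $2,059.76
  Mar: +$772.27 − $956.22 → $1,875.81
  Apr: +$772.27 → $2,648.08
  May: +$772.27 − $3,236.40 → $183.95
  Jun: +$772.27 − $956.22 → $0.00
Lowest trial balance = -$845.37 (Sep)
Initial deposit = cushion − low point = $1,544.54 − (-$845.37) = $2,389.91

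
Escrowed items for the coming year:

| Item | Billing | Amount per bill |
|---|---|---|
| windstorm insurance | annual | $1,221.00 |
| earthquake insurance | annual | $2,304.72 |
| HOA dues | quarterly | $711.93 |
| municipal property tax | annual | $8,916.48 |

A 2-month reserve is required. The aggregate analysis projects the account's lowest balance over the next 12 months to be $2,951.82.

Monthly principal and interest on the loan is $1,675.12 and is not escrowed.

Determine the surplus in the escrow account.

$403.50

Windstorm insurance — $1,221.00 annually
Earthquake insurance — $2,304.72 annually
HOA dues — $711.93 × 4 = $2,847.72 annually
Municipal property tax — $8,916.48 annually
Combined annual = $1,221.00 + $2,304.72 + $2,847.72 + $8,916.48 = $15,289.92
Monthly escrow = $15,289.92 / 12 = $1,274.16
Required reserve = 2 × $1,274.16 = $2,548.32
Excess over cushion: $2,951.82 − $2,548.32 = $403.50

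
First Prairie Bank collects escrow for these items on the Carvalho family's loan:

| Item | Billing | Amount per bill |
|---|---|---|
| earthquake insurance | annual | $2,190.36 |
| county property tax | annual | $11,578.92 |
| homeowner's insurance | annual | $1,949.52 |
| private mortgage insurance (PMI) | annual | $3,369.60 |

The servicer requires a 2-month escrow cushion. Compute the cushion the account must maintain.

Earthquake insurance — $2,190.36 annually
County property tax — $11,578.92 annually
Homeowner's insurance — $1,949.52 annually
Private mortgage insurance (PMI) — $3,369.60 annually
Annual escrow total = $2,190.36 + $11,578.92 + $1,949.52 + $3,369.60 = $19,088.40
Base monthly escrow = $19,088.40 / 12 = $1,590.70
Required cushion = 2 × $1,590.70 = $3,181.40

$3,181.40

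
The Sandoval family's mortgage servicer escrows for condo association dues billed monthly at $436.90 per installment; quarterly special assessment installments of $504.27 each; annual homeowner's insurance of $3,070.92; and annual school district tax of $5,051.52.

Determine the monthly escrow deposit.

Condo association dues = $436.90 × 12 = $5,242.80/yr
Special assessment = $504.27 × 4 = $2,017.08/yr
Homeowner's insurance = $3,070.92/yr
School district tax = $5,051.52/yr
Total per year = $5,242.80 + $2,017.08 + $3,070.92 + $5,051.52 = $15,382.32
Base monthly escrow = $15,382.32 / 12 = $1,281.86

$1,281.86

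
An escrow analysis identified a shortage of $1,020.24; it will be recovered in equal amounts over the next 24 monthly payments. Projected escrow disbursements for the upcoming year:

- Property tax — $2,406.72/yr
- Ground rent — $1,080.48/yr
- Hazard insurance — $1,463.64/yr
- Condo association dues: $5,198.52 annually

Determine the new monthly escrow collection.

$888.29

Property tax = $2,406.72 annually
Ground rent = $1,080.48 annually
Hazard insurance = $1,463.64 annually
Condo association dues = $5,198.52 annually
Total per year = $2,406.72 + $1,080.48 + $1,463.64 + $5,198.52 = $10,149.36
Base monthly escrow = $10,149.36 / 12 = $845.78
Shortage per month = $1,020.24 ÷ 24 = $42.51
New monthly escrow = $845.78 + $42.51 = $888.29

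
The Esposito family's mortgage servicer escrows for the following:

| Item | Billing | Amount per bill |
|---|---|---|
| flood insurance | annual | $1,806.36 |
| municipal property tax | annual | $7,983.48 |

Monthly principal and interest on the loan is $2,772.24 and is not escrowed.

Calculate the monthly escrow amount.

Flood insurance: $1,806.36 per year
Municipal property tax: $7,983.48 per year
Total per year = $1,806.36 + $7,983.48 = $9,789.84
Monthly = $9,789.84 ÷ 12 = $815.82

$815.82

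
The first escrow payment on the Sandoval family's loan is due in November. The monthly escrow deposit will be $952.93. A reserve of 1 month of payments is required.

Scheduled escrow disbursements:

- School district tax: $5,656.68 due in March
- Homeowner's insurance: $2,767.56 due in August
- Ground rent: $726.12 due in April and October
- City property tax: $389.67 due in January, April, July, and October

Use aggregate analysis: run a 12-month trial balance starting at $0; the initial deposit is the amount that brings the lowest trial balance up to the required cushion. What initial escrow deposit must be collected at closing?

$2,397.49

Cushion = 1 × $952.93 = $952.93
Trial balance (start $0, +$952.93 each month, − disbursements):
  Nov: +$952.93 → $952.93
  Dec: +$952.93 → $1,905.86
  Jan: +$952.93 − $389.67 → $2,469.12
  Feb: +$952.93 → $3,422.05
  Mar: +$952.93 − $5,656.68 → -$1,281.70
  Apr: +$952.93 − $1,115.79 → -$1,444.56
  May: +$952.93 → -$491.63
  Jun: +$952.93 → $461.30
  Jul: +$952.93 − $389.67 → $1,024.56
  Aug: +$952.93 − $2,767.56 → -$790.07
  Sep: +$952.93 → $162.86
  Oct: +$952.93 − $1,115.79 → $0.00
Lowest trial balance = -$1,444.56 (Apr)
Initial deposit = cushion − low point = $952.93 − (-$1,444.56) = $2,397.49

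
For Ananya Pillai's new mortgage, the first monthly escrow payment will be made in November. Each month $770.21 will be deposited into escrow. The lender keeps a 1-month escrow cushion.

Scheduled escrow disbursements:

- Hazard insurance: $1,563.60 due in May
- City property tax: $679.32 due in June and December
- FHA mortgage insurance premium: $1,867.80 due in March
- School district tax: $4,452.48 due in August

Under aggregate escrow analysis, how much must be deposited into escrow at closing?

Cushion = 1 × $770.21 = $770.21
Trial balance (start $0, +$770.21 each month, − disbursements):
  Nov: +$770.21 → $770.21
  Dec: +$770.21 − $679.32 → $861.10
  Jan: +$770.21 → $1,631.31
  Feb: +$770.21 → $2,401.52
  Mar: +$770.21 − $1,867.80 → $1,303.93
  Apr: +$770.21 → $2,074.14
  May: +$770.21 − $1,563.60 → $1,280.75
  Jun: +$770.21 − $679.32 → $1,371.64
  Jul: +$770.21 → $2,141.85
  Aug: +$770.21 − $4,452.48 → -$1,540.42
  Sep: +$770.21 → -$770.21
  Oct: +$770.21 → $0.00
Lowest trial balance = -$1,540.42 (Aug)
Initial deposit = cushion − low point = $770.21 − (-$1,540.42) = $2,310.63

$2,310.63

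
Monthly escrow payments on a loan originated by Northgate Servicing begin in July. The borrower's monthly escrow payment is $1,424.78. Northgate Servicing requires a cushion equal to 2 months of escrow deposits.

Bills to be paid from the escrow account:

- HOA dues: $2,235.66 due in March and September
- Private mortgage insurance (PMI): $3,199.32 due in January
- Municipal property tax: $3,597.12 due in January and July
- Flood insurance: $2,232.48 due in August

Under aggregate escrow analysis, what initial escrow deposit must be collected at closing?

$7,737.80

Cushion = 2 × $1,424.78 = $2,849.56
Trial balance (start $0, +$1,424.78 each month, − disbursements):
  Jul: +$1,424.78 − $3,597.12 → -$2,172.34
  Aug: +$1,424.78 − $2,232.48 → -$2,980.04
  Sep: +$1,424.78 − $2,235.66 → -$3,790.92
  Oct: +$1,424.78 → -$2,366.14
  Nov: +$1,424.78 → -$941.36
  Dec: +$1,424.78 → $483.42
  Jan: +$1,424.78 − $6,796.44 → -$4,888.24
  Feb: +$1,424.78 → -$3,463.46
  Mar: +$1,424.78 − $2,235.66 → -$4,274.34
  Apr: +$1,424.78 → -$2,849.56
  May: +$1,424.78 → -$1,424.78
  Jun: +$1,424.78 → $0.00
Lowest trial balance = -$4,888.24 (Jan)
Initial deposit = cushion − low point = $2,849.56 − (-$4,888.24) = $7,737.80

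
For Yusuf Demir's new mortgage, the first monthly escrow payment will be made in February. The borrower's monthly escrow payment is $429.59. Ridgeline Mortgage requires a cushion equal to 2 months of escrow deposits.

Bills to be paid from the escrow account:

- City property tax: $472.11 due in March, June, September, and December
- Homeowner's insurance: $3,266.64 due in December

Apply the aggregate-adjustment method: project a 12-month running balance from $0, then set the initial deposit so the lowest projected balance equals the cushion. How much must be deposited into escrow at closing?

Cushion = 2 × $429.59 = $859.18
Trial balance (start $0, +$429.59 each month, − disbursements):
  Feb: +$429.59 → $429.59
  Mar: +$429.59 − $472.11 → $387.07
  Apr: +$429.59 → $816.66
  May: +$429.59 → $1,246.25
  Jun: +$429.59 − $472.11 → $1,203.73
  Jul: +$429.59 → $1,633.32
  Aug: +$429.59 → $2,062.91
  Sep: +$429.59 − $472.11 → $2,020.39
  Oct: +$429.59 → $2,449.98
  Nov: +$429.59 → $2,879.57
  Dec: +$429.59 − $3,738.75 → -$429.59
  Jan: +$429.59 → $0.00
Lowest trial balance = -$429.59 (Dec)
Initial deposit = cushion − low point = $859.18 − (-$429.59) = $1,288.77

$1,288.77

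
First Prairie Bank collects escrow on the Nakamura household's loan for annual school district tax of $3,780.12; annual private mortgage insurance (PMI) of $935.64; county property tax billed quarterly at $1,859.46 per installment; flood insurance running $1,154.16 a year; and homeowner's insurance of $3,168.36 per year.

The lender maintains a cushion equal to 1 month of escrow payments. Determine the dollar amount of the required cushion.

School district tax — $3,780.12/yr
Private mortgage insurance (PMI) — $935.64/yr
County property tax — $1,859.46 × 4 = $7,437.84/yr
Flood insurance — $1,154.16/yr
Homeowner's insurance — $3,168.36/yr
Total per year = $3,780.12 + $935.64 + $7,437.84 + $1,154.16 + $3,168.36 = $16,476.12
Base monthly escrow = $16,476.12 / 12 = $1,373.01
Required cushion = 1 × $1,373.01 = $1,373.01

$1,373.01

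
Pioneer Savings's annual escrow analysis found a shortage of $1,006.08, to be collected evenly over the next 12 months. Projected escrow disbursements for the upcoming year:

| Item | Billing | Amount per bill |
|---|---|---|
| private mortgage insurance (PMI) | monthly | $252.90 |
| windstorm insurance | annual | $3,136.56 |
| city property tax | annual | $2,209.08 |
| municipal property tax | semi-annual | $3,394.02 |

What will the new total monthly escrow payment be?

Private mortgage insurance (PMI): $252.90 × 12 = $3,034.80 annually
Windstorm insurance: $3,136.56 annually
City property tax: $2,209.08 annually
Municipal property tax: $3,394.02 × 2 = $6,788.04 annually
Combined annual = $15,168.48
Monthly = $15,168.48 ÷ 12 = $1,264.04
Monthly shortage recovery: $1,006.08 ÷ 12 = $83.84
Adjusted monthly = $1,264.04 + $83.84 = $1,347.88

$1,347.88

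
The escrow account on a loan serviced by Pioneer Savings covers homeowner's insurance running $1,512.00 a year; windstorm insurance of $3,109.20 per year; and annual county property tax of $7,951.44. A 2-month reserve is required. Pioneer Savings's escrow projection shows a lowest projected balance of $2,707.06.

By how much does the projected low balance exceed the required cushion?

Homeowner's insurance — $1,512.00
Windstorm insurance — $3,109.20
County property tax — $7,951.44
Annual escrow total = $1,512.00 + $3,109.20 + $7,951.44 = $12,572.64
Monthly = $12,572.64 ÷ 12 = $1,047.72
Required reserve = 2 × $1,047.72 = $2,095.44
Excess over cushion: $2,707.06 − $2,095.44 = $611.62

$611.62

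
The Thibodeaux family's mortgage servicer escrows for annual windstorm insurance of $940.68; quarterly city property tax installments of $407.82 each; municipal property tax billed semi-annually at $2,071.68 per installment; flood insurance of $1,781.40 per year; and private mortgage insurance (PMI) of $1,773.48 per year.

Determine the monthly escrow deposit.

Windstorm insurance — $940.68 per year
City property tax — $407.82 × 4 = $1,631.28 per year
Municipal property tax — $2,071.68 × 2 = $4,143.36 per year
Flood insurance — $1,781.40 per year
Private mortgage insurance (PMI) — $1,773.48 per year
Annual escrow total = $940.68 + $1,631.28 + $4,143.36 + $1,781.40 + $1,773.48 = $10,270.20
Monthly escrow = $10,270.20 / 12 = $855.85

$855.85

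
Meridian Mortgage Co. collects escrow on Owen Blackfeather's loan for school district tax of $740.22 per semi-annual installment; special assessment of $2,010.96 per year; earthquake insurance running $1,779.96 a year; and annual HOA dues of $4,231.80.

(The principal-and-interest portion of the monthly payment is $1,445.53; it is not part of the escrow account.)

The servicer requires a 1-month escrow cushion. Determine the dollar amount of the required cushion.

School district tax: $740.22 × 2 = $1,480.44 annually
Special assessment: $2,010.96 annually
Earthquake insurance: $1,779.96 annually
HOA dues: $4,231.80 annually
Yearly total = $1,480.44 + $2,010.96 + $1,779.96 + $4,231.80 = $9,503.16
Monthly escrow = $9,503.16 ÷ 12 = $791.93
Required cushion = 1 × $791.93 = $791.93

$791.93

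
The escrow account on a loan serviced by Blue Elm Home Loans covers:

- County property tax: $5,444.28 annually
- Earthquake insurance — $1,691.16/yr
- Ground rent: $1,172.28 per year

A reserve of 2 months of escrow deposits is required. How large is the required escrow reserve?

$1,384.62

County property tax: $5,444.28 per year
Earthquake insurance: $1,691.16 per year
Ground rent: $1,172.28 per year
Total annual escrow = $5,444.28 + $1,691.16 + $1,172.28 = $8,307.72
Monthly = $8,307.72 ÷ 12 = $692.31
Required cushion = 2 × $692.31 = $1,384.62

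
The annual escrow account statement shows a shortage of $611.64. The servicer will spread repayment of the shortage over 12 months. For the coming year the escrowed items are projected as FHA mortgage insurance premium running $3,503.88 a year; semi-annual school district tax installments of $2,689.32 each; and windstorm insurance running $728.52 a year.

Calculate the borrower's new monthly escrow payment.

$851.89

FHA mortgage insurance premium = $3,503.88/yr
School district tax = $2,689.32 × 2 = $5,378.64/yr
Windstorm insurance = $728.52/yr
Yearly total = $9,611.04
Base monthly escrow = $9,611.04 ÷ 12 = $800.92
Shortage spread = $611.64 / 12 = $50.97/mo
New monthly escrow = $800.92 + $50.97 = $851.89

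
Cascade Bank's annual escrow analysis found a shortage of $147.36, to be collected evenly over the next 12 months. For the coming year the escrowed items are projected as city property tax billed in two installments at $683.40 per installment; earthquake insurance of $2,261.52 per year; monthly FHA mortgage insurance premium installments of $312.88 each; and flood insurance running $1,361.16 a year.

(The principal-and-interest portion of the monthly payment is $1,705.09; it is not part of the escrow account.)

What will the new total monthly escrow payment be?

City property tax: $683.40 × 2 = $1,366.80 annually
Earthquake insurance: $2,261.52 annually
FHA mortgage insurance premium: $312.88 × 12 = $3,754.56 annually
Flood insurance: $1,361.16 annually
Combined annual = $1,366.80 + $2,261.52 + $3,754.56 + $1,361.16 = $8,744.04
Monthly escrow = $8,744.04 ÷ 12 = $728.67
Monthly shortage recovery: $147.36 / 12 = $12.28
New monthly escrow = $728.67 + $12.28 = $740.95

$740.95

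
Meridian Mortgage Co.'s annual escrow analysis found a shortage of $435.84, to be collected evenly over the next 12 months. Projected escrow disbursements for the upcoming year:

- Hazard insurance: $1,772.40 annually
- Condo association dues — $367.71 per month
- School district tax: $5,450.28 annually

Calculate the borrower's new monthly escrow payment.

Hazard insurance — $1,772.40
Condo association dues — $367.71 × 12 = $4,412.52
School district tax — $5,450.28
Combined annual = $11,635.20
Monthly escrow = $11,635.20 ÷ 12 = $969.60
Shortage per month = $435.84 / 12 = $36.32
New monthly escrow = $969.60 + $36.32 = $1,005.92

$1,005.92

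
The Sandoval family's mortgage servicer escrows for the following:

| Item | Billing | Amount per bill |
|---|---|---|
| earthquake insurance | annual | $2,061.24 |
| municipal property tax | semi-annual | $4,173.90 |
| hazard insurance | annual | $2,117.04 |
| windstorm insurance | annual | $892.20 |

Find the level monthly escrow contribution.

$1,118.19

Earthquake insurance — $2,061.24 annually
Municipal property tax — $4,173.90 × 2 = $8,347.80 annually
Hazard insurance — $2,117.04 annually
Windstorm insurance — $892.20 annually
Combined annual = $2,061.24 + $8,347.80 + $2,117.04 + $892.20 = $13,418.28
Monthly escrow = $13,418.28 ÷ 12 = $1,118.19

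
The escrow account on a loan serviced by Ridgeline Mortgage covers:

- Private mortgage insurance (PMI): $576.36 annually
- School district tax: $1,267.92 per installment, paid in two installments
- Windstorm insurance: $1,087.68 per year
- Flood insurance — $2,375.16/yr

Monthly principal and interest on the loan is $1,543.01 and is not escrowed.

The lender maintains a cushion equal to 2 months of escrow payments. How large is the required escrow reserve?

Private mortgage insurance (PMI) — $576.36
School district tax — $1,267.92 × 2 = $2,535.84
Windstorm insurance — $1,087.68
Flood insurance — $2,375.16
Annual escrow total = $576.36 + $2,535.84 + $1,087.68 + $2,375.16 = $6,575.04
Per month = $6,575.04 / 12 = $547.92
Required cushion = 2 × $547.92 = $1,095.84

$1,095.84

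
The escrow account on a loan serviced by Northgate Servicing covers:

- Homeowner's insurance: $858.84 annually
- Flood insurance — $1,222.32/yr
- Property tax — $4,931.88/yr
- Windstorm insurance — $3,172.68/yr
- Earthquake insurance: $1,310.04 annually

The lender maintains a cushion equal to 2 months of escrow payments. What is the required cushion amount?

$1,915.96

Homeowner's insurance: $858.84 per year
Flood insurance: $1,222.32 per year
Property tax: $4,931.88 per year
Windstorm insurance: $3,172.68 per year
Earthquake insurance: $1,310.04 per year
Yearly total = $858.84 + $1,222.32 + $4,931.88 + $3,172.68 + $1,310.04 = $11,495.76
Monthly escrow = $11,495.76 ÷ 12 = $957.98
Required cushion = 2 × $957.98 = $1,915.96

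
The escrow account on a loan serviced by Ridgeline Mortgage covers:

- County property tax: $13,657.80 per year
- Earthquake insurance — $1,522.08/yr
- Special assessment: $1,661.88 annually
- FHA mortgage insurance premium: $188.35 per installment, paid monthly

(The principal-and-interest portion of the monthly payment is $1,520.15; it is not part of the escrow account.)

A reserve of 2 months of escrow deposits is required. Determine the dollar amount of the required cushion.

$3,183.66

County property tax — $13,657.80 annually
Earthquake insurance — $1,522.08 annually
Special assessment — $1,661.88 annually
FHA mortgage insurance premium — $188.35 × 12 = $2,260.20 annually
Total per year = $13,657.80 + $1,522.08 + $1,661.88 + $2,260.20 = $19,101.96
Base monthly escrow = $19,101.96 ÷ 12 = $1,591.83
Required cushion = 2 × $1,591.83 = $3,183.66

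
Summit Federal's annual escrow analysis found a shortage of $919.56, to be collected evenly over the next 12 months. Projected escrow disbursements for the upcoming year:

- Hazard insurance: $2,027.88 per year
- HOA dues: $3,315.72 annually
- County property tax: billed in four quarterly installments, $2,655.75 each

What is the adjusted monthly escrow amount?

$1,407.18

Hazard insurance — $2,027.88/yr
HOA dues — $3,315.72/yr
County property tax — $2,655.75 × 4 = $10,623.00/yr
Total per year = $15,966.60
Base monthly escrow = $15,966.60 ÷ 12 = $1,330.55
Shortage per month = $919.56 ÷ 12 = $76.63
Adjusted monthly = $1,330.55 + $76.63 = $1,407.18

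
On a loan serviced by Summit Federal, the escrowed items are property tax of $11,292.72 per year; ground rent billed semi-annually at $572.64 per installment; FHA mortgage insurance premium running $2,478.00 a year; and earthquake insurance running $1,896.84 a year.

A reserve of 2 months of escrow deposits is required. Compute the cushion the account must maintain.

$2,802.14

Property tax — $11,292.72
Ground rent — $572.64 × 2 = $1,145.28
FHA mortgage insurance premium — $2,478.00
Earthquake insurance — $1,896.84
Combined annual = $11,292.72 + $1,145.28 + $2,478.00 + $1,896.84 = $16,812.84
Monthly escrow = $16,812.84 ÷ 12 = $1,401.07
Reserve = 2 × $1,401.07 = $2,802.14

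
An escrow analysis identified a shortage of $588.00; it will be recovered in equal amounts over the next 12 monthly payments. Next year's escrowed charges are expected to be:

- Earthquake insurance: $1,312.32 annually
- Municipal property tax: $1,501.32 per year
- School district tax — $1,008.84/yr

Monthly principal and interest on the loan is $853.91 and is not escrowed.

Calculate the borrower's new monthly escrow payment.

Earthquake insurance: $1,312.32/yr
Municipal property tax: $1,501.32/yr
School district tax: $1,008.84/yr
Yearly total = $1,312.32 + $1,501.32 + $1,008.84 = $3,822.48
Monthly escrow = $3,822.48 ÷ 12 = $318.54
Shortage spread = $588.00 / 12 = $49.00/mo
Adjusted monthly = $318.54 + $49.00 = $367.54

$367.54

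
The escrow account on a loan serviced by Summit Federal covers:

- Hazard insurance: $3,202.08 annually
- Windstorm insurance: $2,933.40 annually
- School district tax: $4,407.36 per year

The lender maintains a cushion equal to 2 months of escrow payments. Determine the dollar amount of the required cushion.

Hazard insurance = $3,202.08
Windstorm insurance = $2,933.40
School district tax = $4,407.36
Total per year = $3,202.08 + $2,933.40 + $4,407.36 = $10,542.84
Per month = $10,542.84 / 12 = $878.57
Reserve = 2 × $878.57 = $1,757.14

$1,757.14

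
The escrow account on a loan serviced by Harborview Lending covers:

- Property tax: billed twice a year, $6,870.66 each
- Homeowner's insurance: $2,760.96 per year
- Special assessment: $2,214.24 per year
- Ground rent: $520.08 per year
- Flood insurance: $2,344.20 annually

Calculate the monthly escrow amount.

Property tax = $6,870.66 × 2 = $13,741.32 annually
Homeowner's insurance = $2,760.96 annually
Special assessment = $2,214.24 annually
Ground rent = $520.08 annually
Flood insurance = $2,344.20 annually
Total per year = $21,580.80
Per month = $21,580.80 / 12 = $1,798.40

$1,798.40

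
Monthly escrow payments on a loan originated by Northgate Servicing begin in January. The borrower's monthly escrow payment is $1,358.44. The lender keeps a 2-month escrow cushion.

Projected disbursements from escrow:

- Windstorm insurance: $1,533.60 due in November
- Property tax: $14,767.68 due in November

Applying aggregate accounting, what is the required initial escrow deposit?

$4,075.32

Cushion = 2 × $1,358.44 = $2,716.88
Trial balance (start $0, +$1,358.44 each month, − disbursements):
  Jan: +$1,358.44 → $1,358.44
  Feb: +$1,358.44 → $2,716.88
  Mar: +$1,358.44 → $4,075.32
  Apr: +$1,358.44 → $5,433.76
  May: +$1,358.44 → $6,792.20
  Jun: +$1,358.44 → $8,150.64
  Jul: +$1,358.44 → $9,509.08
  Aug: +$1,358.44 → $10,867.52
  Sep: +$1,358.44 → $12,225.96
  Oct: +$1,358.44 → $13,584.40
  Nov: +$1,358.44 − $16,301.28 → -$1,358.44
  Dec: +$1,358.44 → $0.00
Lowest trial balance = -$1,358.44 (Nov)
Initial deposit = cushion − low point = $2,716.88 − (-$1,358.44) = $4,075.32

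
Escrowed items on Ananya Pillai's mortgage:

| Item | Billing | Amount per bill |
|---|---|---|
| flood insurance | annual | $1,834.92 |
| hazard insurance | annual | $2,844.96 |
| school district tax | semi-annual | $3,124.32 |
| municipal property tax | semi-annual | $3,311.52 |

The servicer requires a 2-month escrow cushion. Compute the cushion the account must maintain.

Flood insurance = $1,834.92 per year
Hazard insurance = $2,844.96 per year
School district tax = $3,124.32 × 2 = $6,248.64 per year
Municipal property tax = $3,311.52 × 2 = $6,623.04 per year
Total per year = $1,834.92 + $2,844.96 + $6,248.64 + $6,623.04 = $17,551.56
Per month = $17,551.56 ÷ 12 = $1,462.63
Reserve = 2 × $1,462.63 = $2,925.26

$2,925.26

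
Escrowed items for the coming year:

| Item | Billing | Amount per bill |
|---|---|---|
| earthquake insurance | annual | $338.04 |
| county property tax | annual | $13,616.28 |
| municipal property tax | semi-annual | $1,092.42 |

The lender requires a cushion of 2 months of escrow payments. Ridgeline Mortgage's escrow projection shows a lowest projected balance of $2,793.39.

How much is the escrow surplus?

Earthquake insurance: $338.04 per year
County property tax: $13,616.28 per year
Municipal property tax: $1,092.42 × 2 = $2,184.84 per year
Total per year = $338.04 + $13,616.28 + $2,184.84 = $16,139.16
Per month = $16,139.16 / 12 = $1,344.93
Required reserve = 2 × $1,344.93 = $2,689.86
Excess over cushion: $2,793.39 − $2,689.86 = $103.53

$103.53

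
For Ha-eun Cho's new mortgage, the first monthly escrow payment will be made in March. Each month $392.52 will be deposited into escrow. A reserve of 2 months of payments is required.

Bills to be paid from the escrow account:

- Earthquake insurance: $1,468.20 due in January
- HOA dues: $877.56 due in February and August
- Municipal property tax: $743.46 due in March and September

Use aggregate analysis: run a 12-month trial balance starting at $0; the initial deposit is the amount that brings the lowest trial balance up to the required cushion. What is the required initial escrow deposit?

Cushion = 2 × $392.52 = $785.04
Trial balance (start $0, +$392.52 each month, − disbursements):
  Mar: +$392.52 − $743.46 → -$350.94
  Apr: +$392.52 → $41.58
  May: +$392.52 → $434.10
  Jun: +$392.52 → $826.62
  Jul: +$392.52 → $1,219.14
  Aug: +$392.52 − $877.56 → $734.10
  Sep: +$392.52 − $743.46 → $383.16
  Oct: +$392.52 → $775.68
  Nov: +$392.52 → $1,168.20
  Dec: +$392.52 → $1,560.72
  Jan: +$392.52 − $1,468.20 → $485.04
  Feb: +$392.52 − $877.56 → $0.00
Lowest trial balance = -$350.94 (Mar)
Initial deposit = cushion − low point = $785.04 − (-$350.94) = $1,135.98

$1,135.98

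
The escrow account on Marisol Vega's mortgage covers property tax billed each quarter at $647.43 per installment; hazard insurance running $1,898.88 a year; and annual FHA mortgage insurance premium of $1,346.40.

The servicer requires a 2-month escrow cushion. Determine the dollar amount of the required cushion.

Property tax = $647.43 × 4 = $2,589.72 per year
Hazard insurance = $1,898.88 per year
FHA mortgage insurance premium = $1,346.40 per year
Yearly total = $2,589.72 + $1,898.88 + $1,346.40 = $5,835.00
Base monthly escrow = $5,835.00 ÷ 12 = $486.25
Required cushion = 2 × $486.25 = $972.50

$972.50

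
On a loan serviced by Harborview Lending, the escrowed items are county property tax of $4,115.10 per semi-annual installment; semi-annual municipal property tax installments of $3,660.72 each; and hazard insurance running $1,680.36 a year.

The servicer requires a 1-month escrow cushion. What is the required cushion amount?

County property tax: $4,115.10 × 2 = $8,230.20
Municipal property tax: $3,660.72 × 2 = $7,321.44
Hazard insurance: $1,680.36
Annual escrow total = $17,232.00
Monthly = $17,232.00 / 12 = $1,436.00
Required cushion = 1 × $1,436.00 = $1,436.00

$1,436.00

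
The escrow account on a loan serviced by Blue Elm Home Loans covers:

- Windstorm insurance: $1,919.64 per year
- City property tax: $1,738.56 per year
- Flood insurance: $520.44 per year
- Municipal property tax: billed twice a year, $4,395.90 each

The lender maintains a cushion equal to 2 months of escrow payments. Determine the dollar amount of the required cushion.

$2,161.74

Windstorm insurance — $1,919.64/yr
City property tax — $1,738.56/yr
Flood insurance — $520.44/yr
Municipal property tax — $4,395.90 × 2 = $8,791.80/yr
Yearly total = $1,919.64 + $1,738.56 + $520.44 + $8,791.80 = $12,970.44
Per month = $12,970.44 ÷ 12 = $1,080.87
Reserve = 2 × $1,080.87 = $2,161.74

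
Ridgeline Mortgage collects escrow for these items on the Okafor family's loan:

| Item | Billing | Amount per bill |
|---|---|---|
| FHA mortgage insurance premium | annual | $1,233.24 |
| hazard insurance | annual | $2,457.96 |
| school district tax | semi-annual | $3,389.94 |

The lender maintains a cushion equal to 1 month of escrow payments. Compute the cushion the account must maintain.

FHA mortgage insurance premium: $1,233.24/yr
Hazard insurance: $2,457.96/yr
School district tax: $3,389.94 × 2 = $6,779.88/yr
Combined annual = $10,471.08
Monthly escrow = $10,471.08 / 12 = $872.59
Cushion = 1 × $872.59 = $872.59

$872.59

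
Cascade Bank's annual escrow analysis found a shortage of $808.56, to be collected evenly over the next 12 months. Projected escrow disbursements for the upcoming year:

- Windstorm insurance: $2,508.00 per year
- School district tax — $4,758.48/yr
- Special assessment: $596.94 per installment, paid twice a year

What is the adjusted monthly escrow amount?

$772.41

Windstorm insurance: $2,508.00 annually
School district tax: $4,758.48 annually
Special assessment: $596.94 × 2 = $1,193.88 annually
Combined annual = $2,508.00 + $4,758.48 + $1,193.88 = $8,460.36
Per month = $8,460.36 ÷ 12 = $705.03
Shortage spread = $808.56 ÷ 12 = $67.38/mo
Adjusted monthly = $705.03 + $67.38 = $772.41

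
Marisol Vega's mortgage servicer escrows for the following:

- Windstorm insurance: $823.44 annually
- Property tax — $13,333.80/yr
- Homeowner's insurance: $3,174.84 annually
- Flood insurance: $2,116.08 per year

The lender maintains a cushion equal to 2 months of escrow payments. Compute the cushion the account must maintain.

Windstorm insurance = $823.44
Property tax = $13,333.80
Homeowner's insurance = $3,174.84
Flood insurance = $2,116.08
Combined annual = $823.44 + $13,333.80 + $3,174.84 + $2,116.08 = $19,448.16
Per month = $19,448.16 ÷ 12 = $1,620.68
Cushion = 2 × $1,620.68 = $3,241.36

$3,241.36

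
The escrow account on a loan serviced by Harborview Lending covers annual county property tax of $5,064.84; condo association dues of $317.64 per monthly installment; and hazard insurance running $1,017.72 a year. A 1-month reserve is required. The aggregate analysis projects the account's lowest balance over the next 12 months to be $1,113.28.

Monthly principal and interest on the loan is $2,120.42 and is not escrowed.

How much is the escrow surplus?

$288.76

County property tax: $5,064.84 annually
Condo association dues: $317.64 × 12 = $3,811.68 annually
Hazard insurance: $1,017.72 annually
Combined annual = $5,064.84 + $3,811.68 + $1,017.72 = $9,894.24
Base monthly escrow = $9,894.24 ÷ 12 = $824.52
Cushion = 1 × $824.52 = $824.52
Excess over cushion: $1,113.28 − $824.52 = $288.76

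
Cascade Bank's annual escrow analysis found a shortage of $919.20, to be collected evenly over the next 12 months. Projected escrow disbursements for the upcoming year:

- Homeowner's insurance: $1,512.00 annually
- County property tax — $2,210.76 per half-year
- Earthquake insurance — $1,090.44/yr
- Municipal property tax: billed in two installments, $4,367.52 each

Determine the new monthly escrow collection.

Homeowner's insurance = $1,512.00 annually
County property tax = $2,210.76 × 2 = $4,421.52 annually
Earthquake insurance = $1,090.44 annually
Municipal property tax = $4,367.52 × 2 = $8,735.04 annually
Total per year = $1,512.00 + $4,421.52 + $1,090.44 + $8,735.04 = $15,759.00
Monthly escrow = $15,759.00 ÷ 12 = $1,313.25
Shortage per month = $919.20 / 12 = $76.60
New monthly escrow = $1,313.25 + $76.60 = $1,389.85

$1,389.85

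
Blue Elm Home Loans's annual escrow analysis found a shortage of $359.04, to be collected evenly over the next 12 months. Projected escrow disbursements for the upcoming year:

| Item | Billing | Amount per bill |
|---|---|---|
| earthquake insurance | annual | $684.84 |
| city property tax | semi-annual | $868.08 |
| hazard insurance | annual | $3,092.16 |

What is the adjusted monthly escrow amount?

$489.35

Earthquake insurance = $684.84/yr
City property tax = $868.08 × 2 = $1,736.16/yr
Hazard insurance = $3,092.16/yr
Total per year = $5,513.16
Per month = $5,513.16 / 12 = $459.43
Monthly shortage recovery: $359.04 ÷ 12 = $29.92
Adjusted monthly = $459.43 + $29.92 = $489.35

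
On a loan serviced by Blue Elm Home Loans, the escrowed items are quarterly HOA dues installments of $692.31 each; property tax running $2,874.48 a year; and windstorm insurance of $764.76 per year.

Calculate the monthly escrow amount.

$534.04

HOA dues — $692.31 × 4 = $2,769.24/yr
Property tax — $2,874.48/yr
Windstorm insurance — $764.76/yr
Yearly total = $2,769.24 + $2,874.48 + $764.76 = $6,408.48
Monthly = $6,408.48 / 12 = $534.04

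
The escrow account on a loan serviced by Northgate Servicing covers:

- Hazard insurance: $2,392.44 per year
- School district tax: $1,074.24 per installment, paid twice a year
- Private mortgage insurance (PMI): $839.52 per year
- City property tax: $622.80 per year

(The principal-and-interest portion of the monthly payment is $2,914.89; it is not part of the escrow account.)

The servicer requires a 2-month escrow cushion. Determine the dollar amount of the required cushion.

Hazard insurance — $2,392.44 annually
School district tax — $1,074.24 × 2 = $2,148.48 annually
Private mortgage insurance (PMI) — $839.52 annually
City property tax — $622.80 annually
Total annual escrow = $6,003.24
Base monthly escrow = $6,003.24 / 12 = $500.27
Reserve = 2 × $500.27 = $1,000.54

$1,000.54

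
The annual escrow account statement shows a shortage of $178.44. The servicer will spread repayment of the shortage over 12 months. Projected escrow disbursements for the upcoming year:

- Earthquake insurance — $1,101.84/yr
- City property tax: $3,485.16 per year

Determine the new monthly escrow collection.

Earthquake insurance — $1,101.84 per year
City property tax — $3,485.16 per year
Combined annual = $4,587.00
Monthly = $4,587.00 / 12 = $382.25
Monthly shortage recovery: $178.44 ÷ 12 = $14.87
Adjusted monthly = $382.25 + $14.87 = $397.12

$397.12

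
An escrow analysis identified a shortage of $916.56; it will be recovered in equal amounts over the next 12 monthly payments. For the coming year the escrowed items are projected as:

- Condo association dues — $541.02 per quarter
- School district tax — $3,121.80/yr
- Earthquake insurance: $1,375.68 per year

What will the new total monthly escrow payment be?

Condo association dues: $541.02 × 4 = $2,164.08
School district tax: $3,121.80
Earthquake insurance: $1,375.68
Total per year = $2,164.08 + $3,121.80 + $1,375.68 = $6,661.56
Base monthly escrow = $6,661.56 / 12 = $555.13
Shortage spread = $916.56 / 12 = $76.38/mo
New monthly escrow = $555.13 + $76.38 = $631.51

$631.51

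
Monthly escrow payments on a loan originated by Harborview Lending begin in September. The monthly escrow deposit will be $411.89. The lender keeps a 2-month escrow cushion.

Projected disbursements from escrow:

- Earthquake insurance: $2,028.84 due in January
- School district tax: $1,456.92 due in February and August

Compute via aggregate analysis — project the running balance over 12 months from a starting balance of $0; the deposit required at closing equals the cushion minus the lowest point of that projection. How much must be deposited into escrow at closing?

Cushion = 2 × $411.89 = $823.78
Trial balance (start $0, +$411.89 each month, − disbursements):
  Sep: +$411.89 → $411.89
  Oct: +$411.89 → $823.78
  Nov: +$411.89 → $1,235.67
  Dec: +$411.89 → $1,647.56
  Jan: +$411.89 − $2,028.84 → $30.61
  Feb: +$411.89 − $1,456.92 → -$1,014.42
  Mar: +$411.89 → -$602.53
  Apr: +$411.89 → -$190.64
  May: +$411.89 → $221.25
  Jun: +$411.89 → $633.14
  Jul: +$411.89 → $1,045.03
  Aug: +$411.89 − $1,456.92 → $0.00
Lowest trial balance = -$1,014.42 (Feb)
Initial deposit = cushion − low point = $823.78 − (-$1,014.42) = $1,838.20

$1,838.20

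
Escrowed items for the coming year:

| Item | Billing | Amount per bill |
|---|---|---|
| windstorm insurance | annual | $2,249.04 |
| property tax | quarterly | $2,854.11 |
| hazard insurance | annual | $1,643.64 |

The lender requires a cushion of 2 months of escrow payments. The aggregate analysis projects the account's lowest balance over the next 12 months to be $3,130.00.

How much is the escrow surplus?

$578.48

Windstorm insurance — $2,249.04/yr
Property tax — $2,854.11 × 4 = $11,416.44/yr
Hazard insurance — $1,643.64/yr
Combined annual = $2,249.04 + $11,416.44 + $1,643.64 = $15,309.12
Base monthly escrow = $15,309.12 / 12 = $1,275.76
Required reserve = 2 × $1,275.76 = $2,551.52
Excess over cushion: $3,130.00 − $2,551.52 = $578.48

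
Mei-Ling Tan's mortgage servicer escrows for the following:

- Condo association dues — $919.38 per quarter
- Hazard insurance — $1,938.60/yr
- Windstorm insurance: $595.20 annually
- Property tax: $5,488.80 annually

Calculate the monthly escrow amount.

Condo association dues: $919.38 × 4 = $3,677.52 per year
Hazard insurance: $1,938.60 per year
Windstorm insurance: $595.20 per year
Property tax: $5,488.80 per year
Combined annual = $3,677.52 + $1,938.60 + $595.20 + $5,488.80 = $11,700.12
Monthly = $11,700.12 ÷ 12 = $975.01

$975.01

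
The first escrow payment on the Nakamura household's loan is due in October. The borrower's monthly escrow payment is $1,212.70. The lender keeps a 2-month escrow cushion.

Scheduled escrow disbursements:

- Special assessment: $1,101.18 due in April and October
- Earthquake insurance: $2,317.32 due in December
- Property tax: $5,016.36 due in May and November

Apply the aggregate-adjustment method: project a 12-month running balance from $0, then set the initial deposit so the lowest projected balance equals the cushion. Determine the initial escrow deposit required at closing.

$7,276.20

Cushion = 2 × $1,212.70 = $2,425.40
Trial balance (start $0, +$1,212.70 each month, − disbursements):
  Oct: +$1,212.70 − $1,101.18 → $111.52
  Nov: +$1,212.70 − $5,016.36 → -$3,692.14
  Dec: +$1,212.70 − $2,317.32 → -$4,796.76
  Jan: +$1,212.70 → -$3,584.06
  Feb: +$1,212.70 → -$2,371.36
  Mar: +$1,212.70 → -$1,158.66
  Apr: +$1,212.70 − $1,101.18 → -$1,047.14
  May: +$1,212.70 − $5,016.36 → -$4,850.80
  Jun: +$1,212.70 → -$3,638.10
  Jul: +$1,212.70 → -$2,425.40
  Aug: +$1,212.70 → -$1,212.70
  Sep: +$1,212.70 → $0.00
Lowest trial balance = -$4,850.80 (May)
Initial deposit = cushion − low point = $2,425.40 − (-$4,850.80) = $7,276.20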